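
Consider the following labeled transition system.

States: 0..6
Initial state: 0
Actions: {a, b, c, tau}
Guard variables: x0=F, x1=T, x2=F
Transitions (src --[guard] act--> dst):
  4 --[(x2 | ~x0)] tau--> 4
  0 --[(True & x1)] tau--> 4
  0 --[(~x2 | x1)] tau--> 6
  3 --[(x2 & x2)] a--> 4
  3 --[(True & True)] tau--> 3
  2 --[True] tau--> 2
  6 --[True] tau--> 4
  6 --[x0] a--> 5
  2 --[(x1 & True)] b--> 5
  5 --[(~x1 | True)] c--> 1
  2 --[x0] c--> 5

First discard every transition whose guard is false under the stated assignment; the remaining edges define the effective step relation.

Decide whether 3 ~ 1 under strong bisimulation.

Answer: NOT BISIMILAR

Trace:
Bisimulation quotient by refinement:
  round 0: {{0,1,2,3,4,5,6}}
  round 1: {{0,3,4,6},{1},{2},{5}}
stable after 2 split(s): 4 block(s)
class of 3: {0,3,4,6}; class of 1: {1}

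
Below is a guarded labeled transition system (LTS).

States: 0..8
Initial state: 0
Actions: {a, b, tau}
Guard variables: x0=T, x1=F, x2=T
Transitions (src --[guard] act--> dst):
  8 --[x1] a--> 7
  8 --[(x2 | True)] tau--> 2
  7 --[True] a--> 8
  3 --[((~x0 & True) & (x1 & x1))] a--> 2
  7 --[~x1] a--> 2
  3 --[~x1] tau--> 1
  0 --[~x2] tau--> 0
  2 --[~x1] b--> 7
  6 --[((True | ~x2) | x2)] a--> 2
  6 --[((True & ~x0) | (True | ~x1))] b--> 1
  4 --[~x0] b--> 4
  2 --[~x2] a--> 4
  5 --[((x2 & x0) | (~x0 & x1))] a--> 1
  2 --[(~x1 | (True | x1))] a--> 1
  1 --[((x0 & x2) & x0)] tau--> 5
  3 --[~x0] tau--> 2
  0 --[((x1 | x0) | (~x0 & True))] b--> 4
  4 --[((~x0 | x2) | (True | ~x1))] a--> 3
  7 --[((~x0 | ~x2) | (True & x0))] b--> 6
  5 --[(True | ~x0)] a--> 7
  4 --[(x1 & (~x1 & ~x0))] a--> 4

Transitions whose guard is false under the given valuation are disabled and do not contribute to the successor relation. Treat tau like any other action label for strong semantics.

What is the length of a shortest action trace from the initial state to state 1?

BFS to 1:
  Layer 0: {0}
  Layer 1: {4}
  Layer 2: {3}
  Layer 3: {1}
first hit 1 at d=3 via b·a·tau

Answer: 3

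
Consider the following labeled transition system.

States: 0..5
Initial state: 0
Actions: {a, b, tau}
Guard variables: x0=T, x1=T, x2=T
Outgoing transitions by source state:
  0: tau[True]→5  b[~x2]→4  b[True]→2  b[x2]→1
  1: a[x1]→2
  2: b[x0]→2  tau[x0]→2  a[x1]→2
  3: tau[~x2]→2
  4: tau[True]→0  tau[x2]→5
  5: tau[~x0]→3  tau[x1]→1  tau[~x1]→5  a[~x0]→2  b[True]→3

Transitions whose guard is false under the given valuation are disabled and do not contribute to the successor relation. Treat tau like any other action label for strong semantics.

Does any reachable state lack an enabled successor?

R = {0,1,2,3,5}
  0: b→1  b→2  tau→5  [3 out]
  1: a→2  [1 out]
  2: a→2  b→2  tau→2  [3 out]
  3: ∅  [STUCK]
  5: b→3  tau→1  [2 out]
trace reaching 3: tau·b

Answer: DEADLOCK at state 3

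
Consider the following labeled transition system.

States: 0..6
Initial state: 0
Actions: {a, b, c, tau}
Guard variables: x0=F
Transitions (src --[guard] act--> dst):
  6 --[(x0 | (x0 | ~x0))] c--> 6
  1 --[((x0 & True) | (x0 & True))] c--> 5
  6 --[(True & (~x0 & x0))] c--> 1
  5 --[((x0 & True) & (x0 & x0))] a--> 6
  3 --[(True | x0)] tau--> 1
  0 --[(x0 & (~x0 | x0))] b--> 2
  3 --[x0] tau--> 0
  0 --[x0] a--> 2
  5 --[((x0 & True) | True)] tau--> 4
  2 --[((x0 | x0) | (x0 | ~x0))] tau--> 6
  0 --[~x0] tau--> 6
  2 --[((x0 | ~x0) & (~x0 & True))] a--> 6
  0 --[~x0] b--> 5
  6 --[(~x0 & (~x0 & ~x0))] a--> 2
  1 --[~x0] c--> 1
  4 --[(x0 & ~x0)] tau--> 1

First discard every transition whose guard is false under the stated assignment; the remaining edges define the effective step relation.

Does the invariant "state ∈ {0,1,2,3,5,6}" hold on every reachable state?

Answer: INVARIANT VIOLATED at state 4

Working:
Safe = {0,1,2,3,5,6}
Reach set: {0,2,4,5,6}
  0: ✓
  2: ✓
  4: ✗ unsafe
  5: ✓
  6: ✓
reach 4 via b·tau — violates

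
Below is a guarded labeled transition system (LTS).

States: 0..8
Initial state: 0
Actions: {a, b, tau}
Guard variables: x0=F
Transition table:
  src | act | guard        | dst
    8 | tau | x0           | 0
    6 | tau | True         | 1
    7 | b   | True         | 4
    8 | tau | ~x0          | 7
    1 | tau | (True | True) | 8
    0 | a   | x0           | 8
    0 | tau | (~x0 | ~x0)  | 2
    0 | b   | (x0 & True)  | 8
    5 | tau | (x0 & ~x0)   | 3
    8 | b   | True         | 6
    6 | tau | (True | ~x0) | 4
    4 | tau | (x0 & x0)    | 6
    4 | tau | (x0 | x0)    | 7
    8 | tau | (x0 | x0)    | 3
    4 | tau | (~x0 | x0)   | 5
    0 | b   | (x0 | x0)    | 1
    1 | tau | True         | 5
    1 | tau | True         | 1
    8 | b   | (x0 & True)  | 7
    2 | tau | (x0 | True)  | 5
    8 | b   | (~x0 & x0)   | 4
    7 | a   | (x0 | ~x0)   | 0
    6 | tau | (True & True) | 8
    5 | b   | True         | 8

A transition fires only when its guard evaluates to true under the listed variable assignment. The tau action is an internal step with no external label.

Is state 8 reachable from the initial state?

Guard filter leaves 14 enabled edge(s).
depth 0: {0}
depth 1: {2}  total {0,2}
depth 2: {5}  total {0,2,5}
depth 3: {8}  total {0,2,5,8}
depth 4: {6,7}  total {0,2,5,6,7,8}
depth 5: {1,4}  total {0,1,2,4,5,6,7,8}
Reachable = {0,1,2,4,5,6,7,8}
trace reaching 8: tau·tau·b

Answer: REACHABLE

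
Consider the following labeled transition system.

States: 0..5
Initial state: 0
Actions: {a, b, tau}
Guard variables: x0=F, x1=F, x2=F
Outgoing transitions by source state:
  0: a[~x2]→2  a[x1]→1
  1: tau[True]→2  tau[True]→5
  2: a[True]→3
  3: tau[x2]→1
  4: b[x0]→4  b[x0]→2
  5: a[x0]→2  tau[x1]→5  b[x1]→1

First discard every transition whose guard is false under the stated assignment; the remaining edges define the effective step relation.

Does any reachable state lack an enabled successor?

Answer: DEADLOCK at state 3

Analysis:
R = {0,2,3}
  0: a→2  [1 out]
  2: a→3  [1 out]
  3: ∅  [deadlock]
witness 3: a·a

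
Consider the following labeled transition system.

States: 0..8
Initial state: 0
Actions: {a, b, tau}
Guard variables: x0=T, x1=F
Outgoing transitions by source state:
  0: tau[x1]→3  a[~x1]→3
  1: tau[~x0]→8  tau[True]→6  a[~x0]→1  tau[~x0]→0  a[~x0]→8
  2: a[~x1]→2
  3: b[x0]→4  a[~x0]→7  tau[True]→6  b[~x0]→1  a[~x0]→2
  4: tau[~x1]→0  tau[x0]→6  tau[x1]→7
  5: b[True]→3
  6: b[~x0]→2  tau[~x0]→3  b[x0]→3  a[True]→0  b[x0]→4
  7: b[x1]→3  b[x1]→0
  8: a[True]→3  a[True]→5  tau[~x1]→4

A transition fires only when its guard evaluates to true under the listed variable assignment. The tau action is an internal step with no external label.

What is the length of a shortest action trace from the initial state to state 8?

Answer: UNREACHABLE

Working:
Breadth-first toward 8:
  L0 = {0}
  L1 = {3}
  L2 = {4,6}
8 never appears.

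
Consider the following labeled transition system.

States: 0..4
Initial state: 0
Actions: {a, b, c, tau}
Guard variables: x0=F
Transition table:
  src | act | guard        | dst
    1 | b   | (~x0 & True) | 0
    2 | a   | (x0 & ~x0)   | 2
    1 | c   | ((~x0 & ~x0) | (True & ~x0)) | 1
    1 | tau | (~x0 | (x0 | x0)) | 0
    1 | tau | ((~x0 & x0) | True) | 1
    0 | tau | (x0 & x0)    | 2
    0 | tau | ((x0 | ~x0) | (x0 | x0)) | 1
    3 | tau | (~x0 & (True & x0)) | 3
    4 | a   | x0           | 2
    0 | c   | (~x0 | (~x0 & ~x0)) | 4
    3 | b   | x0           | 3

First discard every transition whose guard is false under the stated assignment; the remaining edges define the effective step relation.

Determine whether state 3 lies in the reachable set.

Answer: UNREACHABLE

Trace:
6 transition(s) survive guard evaluation.
depth 0: {0}
depth 1: {1,4}  total {0,1,4}
Reachable = {0,1,4}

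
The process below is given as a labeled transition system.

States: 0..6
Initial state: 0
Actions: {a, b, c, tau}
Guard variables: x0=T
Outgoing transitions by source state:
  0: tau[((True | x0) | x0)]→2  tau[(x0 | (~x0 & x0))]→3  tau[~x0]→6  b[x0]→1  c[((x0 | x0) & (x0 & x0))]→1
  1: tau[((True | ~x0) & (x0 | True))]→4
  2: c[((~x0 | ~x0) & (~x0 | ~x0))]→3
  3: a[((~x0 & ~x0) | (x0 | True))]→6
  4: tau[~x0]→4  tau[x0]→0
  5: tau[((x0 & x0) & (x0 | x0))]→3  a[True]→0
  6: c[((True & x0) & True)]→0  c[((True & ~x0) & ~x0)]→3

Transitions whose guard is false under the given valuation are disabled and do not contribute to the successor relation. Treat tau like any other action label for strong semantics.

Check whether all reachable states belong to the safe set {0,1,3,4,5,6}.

Answer: INVARIANT VIOLATED at state 2

Trace:
Safe = {0,1,3,4,5,6}
Reachable = {0,1,2,3,4,6}
  0: safe
  1: safe
  2: ✗ unsafe
  3: safe
  4: safe
  6: safe
witness against invariant: tau → 2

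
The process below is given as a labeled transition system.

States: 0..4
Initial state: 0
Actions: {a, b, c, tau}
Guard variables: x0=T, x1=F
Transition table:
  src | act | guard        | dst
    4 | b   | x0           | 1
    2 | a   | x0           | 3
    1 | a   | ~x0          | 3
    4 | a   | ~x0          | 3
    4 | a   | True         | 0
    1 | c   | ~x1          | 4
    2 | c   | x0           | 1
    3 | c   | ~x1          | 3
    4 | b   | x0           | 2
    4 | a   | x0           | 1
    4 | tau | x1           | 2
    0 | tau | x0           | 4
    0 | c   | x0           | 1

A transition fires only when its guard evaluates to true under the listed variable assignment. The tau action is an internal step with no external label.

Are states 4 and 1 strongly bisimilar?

Compute ~ classes (split until stable):
  P[0] = {{0,1,2,3,4}}
  P[1] = {{0},{1,3},{2},{4}}
  P[2] = {{0},{1},{2},{3},{4}}
Fixed point at round 3; 5 class(es).
4∈{4}, 1∈{1}

Answer: NOT BISIMILAR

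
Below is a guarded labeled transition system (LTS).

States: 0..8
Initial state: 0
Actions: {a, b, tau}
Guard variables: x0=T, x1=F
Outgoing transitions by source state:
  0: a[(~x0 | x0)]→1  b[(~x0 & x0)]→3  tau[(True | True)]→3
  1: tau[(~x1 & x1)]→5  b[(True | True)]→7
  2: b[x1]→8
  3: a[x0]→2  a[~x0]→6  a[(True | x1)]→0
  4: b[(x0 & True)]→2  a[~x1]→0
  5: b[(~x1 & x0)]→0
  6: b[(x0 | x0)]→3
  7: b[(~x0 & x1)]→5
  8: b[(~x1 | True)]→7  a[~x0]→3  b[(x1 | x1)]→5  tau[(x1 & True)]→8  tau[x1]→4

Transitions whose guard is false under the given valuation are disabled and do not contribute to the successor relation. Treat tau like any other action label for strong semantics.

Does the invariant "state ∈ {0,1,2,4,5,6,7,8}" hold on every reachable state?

Inv-set: {0,1,2,4,5,6,7,8}
Reach set: {0,1,2,3,7}
  0: ok
  1: ok
  2: ok
  3: outside
  7: ok
reach 3 via tau — violates

Answer: INVARIANT VIOLATED at state 3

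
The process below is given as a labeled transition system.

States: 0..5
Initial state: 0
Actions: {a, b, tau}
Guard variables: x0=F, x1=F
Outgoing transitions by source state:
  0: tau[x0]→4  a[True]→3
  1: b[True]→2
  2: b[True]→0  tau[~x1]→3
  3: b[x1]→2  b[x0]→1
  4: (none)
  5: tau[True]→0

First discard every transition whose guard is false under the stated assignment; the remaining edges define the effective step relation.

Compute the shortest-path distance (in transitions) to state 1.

Answer: UNREACHABLE

Analysis:
Breadth-first toward 1:
  depth 0: {0}
  depth 1: {3}
1 never appears.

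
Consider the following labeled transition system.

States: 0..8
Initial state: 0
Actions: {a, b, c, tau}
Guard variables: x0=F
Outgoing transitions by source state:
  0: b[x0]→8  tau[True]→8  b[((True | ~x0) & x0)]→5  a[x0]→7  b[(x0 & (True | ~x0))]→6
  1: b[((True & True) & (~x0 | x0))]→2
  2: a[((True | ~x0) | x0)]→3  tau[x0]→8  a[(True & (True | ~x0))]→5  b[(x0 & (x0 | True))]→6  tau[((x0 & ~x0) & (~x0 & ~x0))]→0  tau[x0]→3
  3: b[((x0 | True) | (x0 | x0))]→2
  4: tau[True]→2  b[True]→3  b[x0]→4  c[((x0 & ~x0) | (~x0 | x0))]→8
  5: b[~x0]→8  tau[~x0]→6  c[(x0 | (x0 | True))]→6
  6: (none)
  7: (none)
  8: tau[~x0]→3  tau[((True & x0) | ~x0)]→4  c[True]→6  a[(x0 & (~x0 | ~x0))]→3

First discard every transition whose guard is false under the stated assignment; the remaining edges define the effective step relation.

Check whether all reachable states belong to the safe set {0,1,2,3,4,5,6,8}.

Inv-set: {0,1,2,3,4,5,6,8}
Reachable = {0,2,3,4,5,6,8}
  0: ✓
  2: ✓
  3: ✓
  4: ✓
  5: ✓
  6: ✓
  8: ✓

Answer: INVARIANT HOLDS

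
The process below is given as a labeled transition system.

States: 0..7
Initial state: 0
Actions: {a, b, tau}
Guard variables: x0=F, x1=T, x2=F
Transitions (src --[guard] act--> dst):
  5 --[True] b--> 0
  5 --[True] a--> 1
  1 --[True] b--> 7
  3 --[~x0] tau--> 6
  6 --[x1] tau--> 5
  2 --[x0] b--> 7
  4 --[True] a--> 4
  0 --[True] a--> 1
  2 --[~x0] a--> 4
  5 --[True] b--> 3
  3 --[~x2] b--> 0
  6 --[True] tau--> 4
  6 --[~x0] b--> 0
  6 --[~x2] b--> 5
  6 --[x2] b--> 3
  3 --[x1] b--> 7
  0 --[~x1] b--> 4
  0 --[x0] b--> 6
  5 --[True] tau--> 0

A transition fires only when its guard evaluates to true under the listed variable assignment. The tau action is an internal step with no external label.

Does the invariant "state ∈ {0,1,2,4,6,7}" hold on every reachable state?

Answer: INVARIANT HOLDS

Working:
Inv-set: {0,1,2,4,6,7}
R = {0,1,7}
  0: ok
  1: ok
  7: ok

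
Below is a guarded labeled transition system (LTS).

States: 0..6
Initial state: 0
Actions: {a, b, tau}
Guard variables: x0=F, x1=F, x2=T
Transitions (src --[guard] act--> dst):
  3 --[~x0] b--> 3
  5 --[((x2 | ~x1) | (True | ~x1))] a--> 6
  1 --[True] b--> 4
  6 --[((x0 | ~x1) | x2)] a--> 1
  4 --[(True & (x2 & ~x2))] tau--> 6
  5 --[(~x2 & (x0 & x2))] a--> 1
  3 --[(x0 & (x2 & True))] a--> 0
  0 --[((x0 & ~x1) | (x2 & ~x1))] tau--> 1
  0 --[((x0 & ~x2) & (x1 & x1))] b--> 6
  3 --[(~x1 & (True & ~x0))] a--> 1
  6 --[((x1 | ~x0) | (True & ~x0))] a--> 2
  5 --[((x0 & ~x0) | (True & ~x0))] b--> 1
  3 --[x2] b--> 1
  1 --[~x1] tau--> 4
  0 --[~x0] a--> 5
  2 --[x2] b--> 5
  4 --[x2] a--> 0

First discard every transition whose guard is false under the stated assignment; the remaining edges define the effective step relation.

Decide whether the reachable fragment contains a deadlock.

Answer: DEADLOCK-FREE

Analysis:
Reach set: {0,1,2,4,5,6}
  0: a→5  tau→1  [2 exit(s)]
  1: b→4  tau→4  [2 exit(s)]
  2: b→5  [1 exit(s)]
  4: a→0  [1 exit(s)]
  5: a→6  b→1  [2 exit(s)]
  6: a→1  a→2  [2 exit(s)]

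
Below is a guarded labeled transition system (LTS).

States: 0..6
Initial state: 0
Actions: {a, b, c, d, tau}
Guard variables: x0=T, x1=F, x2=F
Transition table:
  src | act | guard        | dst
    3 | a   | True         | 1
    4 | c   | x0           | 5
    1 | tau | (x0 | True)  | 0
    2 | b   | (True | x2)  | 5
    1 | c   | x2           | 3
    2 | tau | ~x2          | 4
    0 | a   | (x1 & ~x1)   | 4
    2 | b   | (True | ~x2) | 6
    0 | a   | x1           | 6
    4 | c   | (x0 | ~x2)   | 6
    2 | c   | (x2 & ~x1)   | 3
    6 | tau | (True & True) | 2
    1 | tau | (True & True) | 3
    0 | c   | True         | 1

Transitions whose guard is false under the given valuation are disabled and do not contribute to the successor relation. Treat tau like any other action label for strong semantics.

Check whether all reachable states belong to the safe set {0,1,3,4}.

Allowed set {0,1,3,4}
R = {0,1,3}
  0: safe
  1: safe
  3: safe

Answer: INVARIANT HOLDS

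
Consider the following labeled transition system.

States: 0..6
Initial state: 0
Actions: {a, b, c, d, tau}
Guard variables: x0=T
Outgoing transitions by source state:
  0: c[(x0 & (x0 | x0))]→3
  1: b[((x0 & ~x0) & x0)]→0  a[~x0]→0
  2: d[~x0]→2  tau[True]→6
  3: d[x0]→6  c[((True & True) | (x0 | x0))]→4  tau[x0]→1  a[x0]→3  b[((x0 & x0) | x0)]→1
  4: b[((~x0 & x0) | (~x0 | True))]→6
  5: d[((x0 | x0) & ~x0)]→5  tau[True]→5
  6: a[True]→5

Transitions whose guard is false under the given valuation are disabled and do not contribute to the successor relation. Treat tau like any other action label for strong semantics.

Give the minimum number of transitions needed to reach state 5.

Answer: 3

Trace:
Layered search for 5:
  L0 = {0}
  L1 = {3}
  L2 = {1,4,6}
  L3 = {5}
5 enters at depth 3; path c·d·a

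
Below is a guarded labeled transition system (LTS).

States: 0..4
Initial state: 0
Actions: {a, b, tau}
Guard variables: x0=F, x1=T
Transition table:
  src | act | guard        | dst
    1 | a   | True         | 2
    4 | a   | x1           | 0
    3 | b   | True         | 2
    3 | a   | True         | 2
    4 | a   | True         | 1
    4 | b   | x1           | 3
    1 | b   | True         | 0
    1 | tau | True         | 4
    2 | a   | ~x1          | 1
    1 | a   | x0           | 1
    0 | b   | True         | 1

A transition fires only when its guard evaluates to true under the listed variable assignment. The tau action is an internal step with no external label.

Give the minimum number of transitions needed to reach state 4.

BFS to 4:
  L0 = {0}
  L1 = {1}
  L2 = {2,4}
4 enters at depth 2; path b·tau

Answer: 2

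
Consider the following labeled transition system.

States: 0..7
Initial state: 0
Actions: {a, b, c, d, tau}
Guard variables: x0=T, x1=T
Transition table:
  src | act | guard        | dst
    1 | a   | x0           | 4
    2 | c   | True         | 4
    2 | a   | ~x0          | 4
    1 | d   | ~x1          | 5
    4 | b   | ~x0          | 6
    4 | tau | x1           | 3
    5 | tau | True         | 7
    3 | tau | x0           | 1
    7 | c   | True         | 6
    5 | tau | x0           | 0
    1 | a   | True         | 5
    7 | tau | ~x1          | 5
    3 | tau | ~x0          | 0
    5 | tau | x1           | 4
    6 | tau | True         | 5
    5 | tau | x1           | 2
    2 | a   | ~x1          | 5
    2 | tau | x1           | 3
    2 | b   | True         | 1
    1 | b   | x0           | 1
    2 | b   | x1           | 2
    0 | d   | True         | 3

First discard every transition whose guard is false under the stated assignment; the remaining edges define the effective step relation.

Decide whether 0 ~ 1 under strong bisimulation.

Answer: NOT BISIMILAR

Working:
Refine partition for ~:
  round 0: {{0,1,2,3,4,5,6,7}}
  round 1: {{0},{1},{2},{3,4,5,6},{7}}
  round 2: {{0},{1},{2},{3},{4,6},{5},{7}}
  round 3: {{0},{1},{2},{3},{4},{5},{6},{7}}
Fixed point at round 4; 8 class(es).
class of 0: {0}; class of 1: {1}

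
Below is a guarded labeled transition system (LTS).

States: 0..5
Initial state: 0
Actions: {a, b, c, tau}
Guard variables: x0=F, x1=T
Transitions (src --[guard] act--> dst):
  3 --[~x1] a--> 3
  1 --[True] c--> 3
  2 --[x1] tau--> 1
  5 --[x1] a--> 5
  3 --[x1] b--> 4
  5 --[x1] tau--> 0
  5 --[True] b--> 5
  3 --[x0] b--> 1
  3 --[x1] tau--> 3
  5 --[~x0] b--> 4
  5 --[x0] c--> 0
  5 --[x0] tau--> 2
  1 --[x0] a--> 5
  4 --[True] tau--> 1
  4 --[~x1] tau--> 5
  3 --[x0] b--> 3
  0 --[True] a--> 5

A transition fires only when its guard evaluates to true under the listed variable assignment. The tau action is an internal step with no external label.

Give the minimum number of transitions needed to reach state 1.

BFS to 1:
  depth 0: {0}
  depth 1: {5}
  depth 2: {4}
  depth 3: {1}
depth(1)=3, e.g. a·b·tau

Answer: 3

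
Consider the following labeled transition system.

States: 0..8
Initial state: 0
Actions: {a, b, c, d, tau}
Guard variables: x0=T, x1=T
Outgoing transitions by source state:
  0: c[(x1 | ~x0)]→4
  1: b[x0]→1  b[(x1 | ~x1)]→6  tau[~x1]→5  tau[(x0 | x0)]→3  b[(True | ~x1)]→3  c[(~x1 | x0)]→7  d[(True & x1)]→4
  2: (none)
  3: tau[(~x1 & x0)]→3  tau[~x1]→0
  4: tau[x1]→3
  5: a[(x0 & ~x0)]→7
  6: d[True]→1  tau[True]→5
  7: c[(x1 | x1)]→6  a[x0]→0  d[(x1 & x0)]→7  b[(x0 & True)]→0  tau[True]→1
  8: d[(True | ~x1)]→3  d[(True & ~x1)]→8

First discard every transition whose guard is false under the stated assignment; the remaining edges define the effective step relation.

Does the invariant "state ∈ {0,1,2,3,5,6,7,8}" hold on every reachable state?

Safe = {0,1,2,3,5,6,7,8}
Reachable = {0,3,4}
  0: safe
  3: safe
  4: ✗ unsafe
witness against invariant: c → 4

Answer: INVARIANT VIOLATED at state 4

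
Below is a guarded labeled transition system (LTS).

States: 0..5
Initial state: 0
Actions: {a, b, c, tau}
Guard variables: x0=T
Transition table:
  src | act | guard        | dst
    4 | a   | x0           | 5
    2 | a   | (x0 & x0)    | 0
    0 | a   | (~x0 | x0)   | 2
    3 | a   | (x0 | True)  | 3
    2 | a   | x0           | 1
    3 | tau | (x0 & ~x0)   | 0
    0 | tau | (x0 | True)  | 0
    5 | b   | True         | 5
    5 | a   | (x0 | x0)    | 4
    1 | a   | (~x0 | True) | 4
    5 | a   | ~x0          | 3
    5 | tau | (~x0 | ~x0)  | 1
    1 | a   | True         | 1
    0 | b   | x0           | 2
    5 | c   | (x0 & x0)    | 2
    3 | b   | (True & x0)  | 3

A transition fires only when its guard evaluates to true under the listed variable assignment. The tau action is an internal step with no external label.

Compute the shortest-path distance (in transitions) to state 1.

BFS to 1:
  Layer 0: {0}
  Layer 1: {2}
  Layer 2: {1}
depth(1)=2, e.g. a·a

Answer: 2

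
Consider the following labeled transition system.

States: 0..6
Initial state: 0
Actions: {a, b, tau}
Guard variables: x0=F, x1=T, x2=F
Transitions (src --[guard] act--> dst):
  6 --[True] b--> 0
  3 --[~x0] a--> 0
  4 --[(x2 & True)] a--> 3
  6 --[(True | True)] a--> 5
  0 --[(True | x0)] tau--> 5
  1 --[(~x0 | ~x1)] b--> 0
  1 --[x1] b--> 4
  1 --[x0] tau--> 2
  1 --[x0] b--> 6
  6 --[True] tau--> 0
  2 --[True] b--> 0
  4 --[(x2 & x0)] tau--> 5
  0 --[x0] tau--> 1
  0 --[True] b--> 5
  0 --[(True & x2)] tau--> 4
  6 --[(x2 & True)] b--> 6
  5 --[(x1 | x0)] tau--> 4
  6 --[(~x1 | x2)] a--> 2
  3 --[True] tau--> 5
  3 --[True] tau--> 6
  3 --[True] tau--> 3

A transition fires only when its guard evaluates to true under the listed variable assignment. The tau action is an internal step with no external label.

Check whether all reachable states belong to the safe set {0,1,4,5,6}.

Inv-set: {0,1,4,5,6}
Reachable = {0,4,5}
  0: safe
  4: safe
  5: safe

Answer: INVARIANT HOLDS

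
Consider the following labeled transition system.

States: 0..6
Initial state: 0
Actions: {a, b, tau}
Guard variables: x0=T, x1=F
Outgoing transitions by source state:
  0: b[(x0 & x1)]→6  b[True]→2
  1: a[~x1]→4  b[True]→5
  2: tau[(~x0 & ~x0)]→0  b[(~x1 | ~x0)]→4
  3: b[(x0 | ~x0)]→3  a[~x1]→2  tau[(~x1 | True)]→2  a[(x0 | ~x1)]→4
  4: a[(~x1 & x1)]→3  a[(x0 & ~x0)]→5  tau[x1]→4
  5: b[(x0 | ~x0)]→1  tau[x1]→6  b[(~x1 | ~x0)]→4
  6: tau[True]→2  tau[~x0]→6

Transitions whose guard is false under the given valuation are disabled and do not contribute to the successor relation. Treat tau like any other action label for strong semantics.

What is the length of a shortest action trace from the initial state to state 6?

Layered search for 6:
  depth 0: {0}
  depth 1: {2}
  depth 2: {4}
6 never appears.

Answer: UNREACHABLE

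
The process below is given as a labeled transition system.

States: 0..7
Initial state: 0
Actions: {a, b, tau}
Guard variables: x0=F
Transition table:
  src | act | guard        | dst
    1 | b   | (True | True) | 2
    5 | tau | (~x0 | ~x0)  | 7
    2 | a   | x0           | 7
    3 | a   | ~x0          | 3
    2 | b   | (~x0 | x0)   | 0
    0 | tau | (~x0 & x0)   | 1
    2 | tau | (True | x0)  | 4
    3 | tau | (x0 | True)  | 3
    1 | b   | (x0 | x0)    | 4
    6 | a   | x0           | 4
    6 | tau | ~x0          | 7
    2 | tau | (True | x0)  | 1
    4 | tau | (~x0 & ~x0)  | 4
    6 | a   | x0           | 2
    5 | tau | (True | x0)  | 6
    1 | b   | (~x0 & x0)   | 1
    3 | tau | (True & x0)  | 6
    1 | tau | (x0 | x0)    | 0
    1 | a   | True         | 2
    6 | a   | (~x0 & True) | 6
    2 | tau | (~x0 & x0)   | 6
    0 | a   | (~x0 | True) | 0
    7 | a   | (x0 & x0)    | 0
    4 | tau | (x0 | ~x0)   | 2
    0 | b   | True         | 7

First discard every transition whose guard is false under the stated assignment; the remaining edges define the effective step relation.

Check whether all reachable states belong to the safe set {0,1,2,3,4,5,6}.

Answer: INVARIANT VIOLATED at state 7

Working:
Allowed set {0,1,2,3,4,5,6}
Reach set: {0,7}
  0: safe
  7: ✗ unsafe
reach 7 via b — violates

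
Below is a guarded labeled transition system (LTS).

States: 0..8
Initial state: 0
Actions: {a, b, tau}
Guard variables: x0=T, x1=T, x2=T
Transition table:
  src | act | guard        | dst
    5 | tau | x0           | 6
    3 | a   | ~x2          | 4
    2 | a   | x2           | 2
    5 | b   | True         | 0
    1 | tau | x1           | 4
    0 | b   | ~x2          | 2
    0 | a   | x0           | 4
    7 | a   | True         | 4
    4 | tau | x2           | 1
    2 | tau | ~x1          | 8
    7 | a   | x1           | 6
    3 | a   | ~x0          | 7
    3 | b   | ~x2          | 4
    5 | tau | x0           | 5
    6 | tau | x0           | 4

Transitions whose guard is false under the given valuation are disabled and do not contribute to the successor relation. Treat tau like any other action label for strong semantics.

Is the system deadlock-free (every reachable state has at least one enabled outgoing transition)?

Reachable = {0,1,4}
  0: a→4  [deg 1]
  1: tau→4  [deg 1]
  4: tau→1  [deg 1]

Answer: DEADLOCK-FREE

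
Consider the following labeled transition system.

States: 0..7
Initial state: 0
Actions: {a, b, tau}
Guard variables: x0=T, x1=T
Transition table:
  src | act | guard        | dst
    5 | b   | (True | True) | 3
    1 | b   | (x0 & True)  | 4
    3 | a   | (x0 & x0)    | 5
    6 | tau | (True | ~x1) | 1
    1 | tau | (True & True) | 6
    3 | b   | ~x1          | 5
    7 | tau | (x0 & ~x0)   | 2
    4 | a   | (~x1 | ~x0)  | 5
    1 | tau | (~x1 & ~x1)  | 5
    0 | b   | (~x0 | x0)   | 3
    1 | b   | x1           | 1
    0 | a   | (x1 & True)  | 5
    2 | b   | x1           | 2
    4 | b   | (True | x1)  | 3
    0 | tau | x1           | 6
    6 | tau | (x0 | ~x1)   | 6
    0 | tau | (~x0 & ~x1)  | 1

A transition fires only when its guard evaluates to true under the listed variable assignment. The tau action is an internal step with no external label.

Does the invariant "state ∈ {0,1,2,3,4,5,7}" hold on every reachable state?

Answer: INVARIANT VIOLATED at state 6

Trace:
Inv-set: {0,1,2,3,4,5,7}
Reach set: {0,1,3,4,5,6}
  0: ok
  1: ok
  3: ok
  4: ok
  5: ok
  6: VIOLATES
counterexample path to 6: tau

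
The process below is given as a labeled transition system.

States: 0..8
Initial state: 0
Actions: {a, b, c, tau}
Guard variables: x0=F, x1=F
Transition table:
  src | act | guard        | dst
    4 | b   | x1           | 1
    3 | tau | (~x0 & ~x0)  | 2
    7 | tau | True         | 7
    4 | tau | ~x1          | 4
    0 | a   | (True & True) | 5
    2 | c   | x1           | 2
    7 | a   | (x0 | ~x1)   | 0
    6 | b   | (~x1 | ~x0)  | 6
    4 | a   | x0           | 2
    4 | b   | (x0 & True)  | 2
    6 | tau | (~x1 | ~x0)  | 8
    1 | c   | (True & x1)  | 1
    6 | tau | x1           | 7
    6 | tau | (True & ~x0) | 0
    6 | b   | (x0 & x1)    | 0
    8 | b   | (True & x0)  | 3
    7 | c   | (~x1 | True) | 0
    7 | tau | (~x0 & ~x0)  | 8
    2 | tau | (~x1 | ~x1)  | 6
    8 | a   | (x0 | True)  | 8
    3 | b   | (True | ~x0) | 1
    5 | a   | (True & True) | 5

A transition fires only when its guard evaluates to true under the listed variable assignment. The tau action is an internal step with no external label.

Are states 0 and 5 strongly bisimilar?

Answer: BISIMILAR

Working:
Refine partition for ~:
  round 0: {{0,1,2,3,4,5,6,7,8}}
  round 1: {{0,5,8},{1},{2,4},{3,6},{7}}
  round 2: {{0,5,8},{1},{2},{3},{4},{6},{7}}
Fixed point at round 3; 7 class(es).
0∈{0,5,8}, 5∈{0,5,8}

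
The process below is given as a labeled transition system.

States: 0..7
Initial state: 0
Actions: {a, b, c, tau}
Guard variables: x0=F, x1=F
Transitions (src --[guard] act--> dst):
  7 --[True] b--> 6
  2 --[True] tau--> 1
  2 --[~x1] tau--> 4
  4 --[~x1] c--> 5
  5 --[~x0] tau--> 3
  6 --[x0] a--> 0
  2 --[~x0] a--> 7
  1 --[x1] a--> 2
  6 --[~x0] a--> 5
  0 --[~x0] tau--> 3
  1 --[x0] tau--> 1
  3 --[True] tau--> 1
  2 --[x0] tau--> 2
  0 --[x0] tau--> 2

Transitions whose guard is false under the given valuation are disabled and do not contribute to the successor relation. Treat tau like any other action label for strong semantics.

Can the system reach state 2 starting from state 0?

Answer: UNREACHABLE

Analysis:
9 transition(s) survive guard evaluation.
Layer 0: {0}
Layer 1: {3}  now seen {0,3}
Layer 2: {1}  now seen {0,1,3}
Reachable = {0,1,3}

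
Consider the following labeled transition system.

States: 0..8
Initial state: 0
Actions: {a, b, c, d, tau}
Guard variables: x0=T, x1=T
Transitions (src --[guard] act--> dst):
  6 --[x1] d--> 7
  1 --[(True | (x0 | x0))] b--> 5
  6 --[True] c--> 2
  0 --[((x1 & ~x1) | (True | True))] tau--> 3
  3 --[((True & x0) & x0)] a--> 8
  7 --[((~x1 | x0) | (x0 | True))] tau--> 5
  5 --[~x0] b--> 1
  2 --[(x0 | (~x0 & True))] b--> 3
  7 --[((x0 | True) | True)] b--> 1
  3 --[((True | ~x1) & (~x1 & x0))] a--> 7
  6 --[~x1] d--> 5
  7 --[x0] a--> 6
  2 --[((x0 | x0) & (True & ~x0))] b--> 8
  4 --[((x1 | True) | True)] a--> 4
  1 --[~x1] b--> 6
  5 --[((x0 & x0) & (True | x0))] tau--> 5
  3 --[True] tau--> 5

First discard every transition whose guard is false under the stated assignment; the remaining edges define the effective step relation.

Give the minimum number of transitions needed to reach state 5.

Answer: 2

Analysis:
BFS to 5:
  Layer 0: {0}
  Layer 1: {3}
  Layer 2: {5,8}
depth(5)=2, e.g. tau·tau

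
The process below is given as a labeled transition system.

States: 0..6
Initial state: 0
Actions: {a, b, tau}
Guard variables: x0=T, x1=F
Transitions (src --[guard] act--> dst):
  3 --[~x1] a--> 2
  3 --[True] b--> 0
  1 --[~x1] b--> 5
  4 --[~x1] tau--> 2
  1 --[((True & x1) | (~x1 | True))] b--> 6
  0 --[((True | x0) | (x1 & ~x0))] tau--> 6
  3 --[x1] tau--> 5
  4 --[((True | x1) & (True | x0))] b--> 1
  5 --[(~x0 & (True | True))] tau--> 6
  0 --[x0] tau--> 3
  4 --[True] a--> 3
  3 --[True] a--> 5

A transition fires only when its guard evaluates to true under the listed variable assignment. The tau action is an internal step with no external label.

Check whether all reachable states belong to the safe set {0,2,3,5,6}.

Answer: INVARIANT HOLDS

Trace:
Allowed set {0,2,3,5,6}
Reach set: {0,2,3,5,6}
  0: safe
  2: safe
  3: safe
  5: safe
  6: safe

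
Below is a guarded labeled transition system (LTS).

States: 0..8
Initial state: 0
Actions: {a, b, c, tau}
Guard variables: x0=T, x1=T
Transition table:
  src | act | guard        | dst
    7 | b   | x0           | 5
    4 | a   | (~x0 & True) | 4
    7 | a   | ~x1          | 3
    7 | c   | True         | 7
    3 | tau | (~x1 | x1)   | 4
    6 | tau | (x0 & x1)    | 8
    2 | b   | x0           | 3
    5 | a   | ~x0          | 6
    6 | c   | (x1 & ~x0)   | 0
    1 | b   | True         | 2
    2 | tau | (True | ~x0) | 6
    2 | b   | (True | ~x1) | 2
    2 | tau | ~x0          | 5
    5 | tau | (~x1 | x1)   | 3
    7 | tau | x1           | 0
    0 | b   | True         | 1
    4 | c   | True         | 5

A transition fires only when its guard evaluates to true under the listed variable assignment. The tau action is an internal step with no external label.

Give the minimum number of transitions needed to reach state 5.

Answer: 5

Working:
Layered search for 5:
  Layer 0: {0}
  Layer 1: {1}
  Layer 2: {2}
  Layer 3: {3,6}
  Layer 4: {4,8}
  Layer 5: {5}
first hit 5 at d=5 via b·b·b·tau·c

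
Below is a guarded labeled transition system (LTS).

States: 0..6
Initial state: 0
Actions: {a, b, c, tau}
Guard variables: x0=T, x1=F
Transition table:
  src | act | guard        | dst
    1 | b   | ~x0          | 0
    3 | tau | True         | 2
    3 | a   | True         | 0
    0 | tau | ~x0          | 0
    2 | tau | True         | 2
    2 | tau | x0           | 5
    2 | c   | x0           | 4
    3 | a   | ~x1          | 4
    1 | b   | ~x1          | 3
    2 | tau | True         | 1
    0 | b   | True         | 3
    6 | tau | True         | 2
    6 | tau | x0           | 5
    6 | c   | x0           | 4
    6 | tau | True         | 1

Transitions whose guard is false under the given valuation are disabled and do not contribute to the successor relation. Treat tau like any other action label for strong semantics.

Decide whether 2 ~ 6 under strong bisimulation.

Refine partition for ~:
  P[0] = {{0,1,2,3,4,5,6}}
  P[1] = {{0,1},{2,6},{3},{4,5}}
4 equivalence class(es) (converged in 2)
2∈{2,6}, 6∈{2,6}

Answer: BISIMILAR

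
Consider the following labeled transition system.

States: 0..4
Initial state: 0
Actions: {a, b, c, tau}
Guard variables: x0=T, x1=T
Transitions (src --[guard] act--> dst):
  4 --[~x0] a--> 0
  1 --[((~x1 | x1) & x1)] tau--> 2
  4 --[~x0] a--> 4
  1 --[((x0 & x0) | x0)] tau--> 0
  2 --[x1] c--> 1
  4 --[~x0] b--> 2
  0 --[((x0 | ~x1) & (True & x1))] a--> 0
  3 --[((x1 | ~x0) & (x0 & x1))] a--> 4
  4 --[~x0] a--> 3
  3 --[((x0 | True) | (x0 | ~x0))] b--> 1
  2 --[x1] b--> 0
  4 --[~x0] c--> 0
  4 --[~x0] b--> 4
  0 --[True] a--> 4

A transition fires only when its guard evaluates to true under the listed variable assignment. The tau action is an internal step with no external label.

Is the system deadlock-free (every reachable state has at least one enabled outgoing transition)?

Reachable = {0,4}
  0: a→0  a→4  [deg 2]
  4: ∅  [STUCK]
Path to 4: a

Answer: DEADLOCK at state 4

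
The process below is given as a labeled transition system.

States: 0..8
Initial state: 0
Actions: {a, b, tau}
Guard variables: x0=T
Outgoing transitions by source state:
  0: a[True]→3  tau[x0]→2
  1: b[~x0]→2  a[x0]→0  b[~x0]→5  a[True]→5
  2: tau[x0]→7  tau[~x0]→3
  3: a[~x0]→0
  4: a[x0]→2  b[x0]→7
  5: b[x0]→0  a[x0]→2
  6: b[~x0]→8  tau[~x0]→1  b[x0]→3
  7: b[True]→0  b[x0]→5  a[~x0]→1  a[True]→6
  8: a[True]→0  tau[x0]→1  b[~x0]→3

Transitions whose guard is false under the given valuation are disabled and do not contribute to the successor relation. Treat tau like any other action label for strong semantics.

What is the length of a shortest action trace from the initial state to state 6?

Answer: 3

Analysis:
Breadth-first toward 6:
  L0 = {0}
  L1 = {2,3}
  L2 = {7}
  L3 = {5,6}
depth(6)=3, e.g. tau·tau·a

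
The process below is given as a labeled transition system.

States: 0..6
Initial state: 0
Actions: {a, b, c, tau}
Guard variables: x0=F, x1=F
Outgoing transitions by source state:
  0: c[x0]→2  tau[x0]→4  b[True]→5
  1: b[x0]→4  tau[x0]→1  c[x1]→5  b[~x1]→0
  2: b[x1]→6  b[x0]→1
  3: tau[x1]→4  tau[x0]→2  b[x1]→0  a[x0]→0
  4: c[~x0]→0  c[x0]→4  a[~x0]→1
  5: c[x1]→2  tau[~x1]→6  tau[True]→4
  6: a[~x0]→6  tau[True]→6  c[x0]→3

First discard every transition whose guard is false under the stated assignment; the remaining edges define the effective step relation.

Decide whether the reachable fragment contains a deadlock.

Reachable = {0,1,4,5,6}
  0: b→5  [1 exit(s)]
  1: b→0  [1 exit(s)]
  4: a→1  c→0  [2 exit(s)]
  5: tau→4  tau→6  [2 exit(s)]
  6: a→6  tau→6  [2 exit(s)]

Answer: DEADLOCK-FREE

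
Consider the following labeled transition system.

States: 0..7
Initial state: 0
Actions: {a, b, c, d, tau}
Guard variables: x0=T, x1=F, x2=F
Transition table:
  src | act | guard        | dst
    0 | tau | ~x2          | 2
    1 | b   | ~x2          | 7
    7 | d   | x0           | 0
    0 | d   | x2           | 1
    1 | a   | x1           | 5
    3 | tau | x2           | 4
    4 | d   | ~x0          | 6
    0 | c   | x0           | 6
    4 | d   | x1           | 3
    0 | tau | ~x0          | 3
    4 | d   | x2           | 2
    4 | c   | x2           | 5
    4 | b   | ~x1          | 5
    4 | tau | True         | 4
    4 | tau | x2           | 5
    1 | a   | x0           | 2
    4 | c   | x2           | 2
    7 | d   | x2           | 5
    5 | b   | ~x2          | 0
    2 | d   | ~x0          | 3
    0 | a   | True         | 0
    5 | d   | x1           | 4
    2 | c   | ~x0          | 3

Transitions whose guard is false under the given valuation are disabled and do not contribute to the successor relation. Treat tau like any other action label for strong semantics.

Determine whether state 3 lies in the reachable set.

Answer: UNREACHABLE

Trace:
9 transition(s) survive guard evaluation.
depth 0: {0}
depth 1: {2,6}  total {0,2,6}
R = {0,2,6}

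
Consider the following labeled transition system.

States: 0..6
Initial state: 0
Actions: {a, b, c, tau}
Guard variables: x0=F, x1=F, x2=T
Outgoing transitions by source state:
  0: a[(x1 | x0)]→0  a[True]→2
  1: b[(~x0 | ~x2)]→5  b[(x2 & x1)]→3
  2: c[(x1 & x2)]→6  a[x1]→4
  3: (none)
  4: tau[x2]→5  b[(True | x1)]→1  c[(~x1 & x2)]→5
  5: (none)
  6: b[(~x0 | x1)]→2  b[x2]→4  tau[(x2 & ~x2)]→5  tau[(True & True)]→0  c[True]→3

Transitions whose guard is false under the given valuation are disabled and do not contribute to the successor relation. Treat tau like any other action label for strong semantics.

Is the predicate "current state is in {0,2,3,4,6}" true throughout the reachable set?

Answer: INVARIANT HOLDS

Trace:
Inv-set: {0,2,3,4,6}
R = {0,2}
  0: ok
  2: ok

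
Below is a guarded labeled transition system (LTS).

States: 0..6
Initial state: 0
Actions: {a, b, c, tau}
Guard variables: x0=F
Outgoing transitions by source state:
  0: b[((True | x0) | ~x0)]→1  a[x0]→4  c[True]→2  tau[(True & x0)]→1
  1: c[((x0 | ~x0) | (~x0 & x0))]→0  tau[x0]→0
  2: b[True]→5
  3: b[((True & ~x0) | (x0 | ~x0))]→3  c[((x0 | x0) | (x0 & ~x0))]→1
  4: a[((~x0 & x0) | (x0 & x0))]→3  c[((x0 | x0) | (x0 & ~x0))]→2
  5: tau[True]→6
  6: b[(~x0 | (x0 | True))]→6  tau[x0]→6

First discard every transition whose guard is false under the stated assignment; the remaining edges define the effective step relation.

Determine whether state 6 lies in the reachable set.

Answer: REACHABLE

Analysis:
After dropping false guards: 7 live edges.
Layer 0: {0}
Layer 1: {1,2}  cumulative {0,1,2}
Layer 2: {5}  cumulative {0,1,2,5}
Layer 3: {6}  cumulative {0,1,2,5,6}
Reach set: {0,1,2,5,6}
trace reaching 6: c·b·tau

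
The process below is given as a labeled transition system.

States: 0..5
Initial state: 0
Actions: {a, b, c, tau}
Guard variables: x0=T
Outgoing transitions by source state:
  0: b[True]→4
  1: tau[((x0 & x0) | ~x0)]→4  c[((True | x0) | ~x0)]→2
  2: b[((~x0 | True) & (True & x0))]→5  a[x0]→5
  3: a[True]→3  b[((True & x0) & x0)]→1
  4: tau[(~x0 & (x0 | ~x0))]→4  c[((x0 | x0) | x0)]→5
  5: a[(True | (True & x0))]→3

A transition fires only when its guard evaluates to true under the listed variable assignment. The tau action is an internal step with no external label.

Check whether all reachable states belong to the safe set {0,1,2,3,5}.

Allowed set {0,1,2,3,5}
Reach set: {0,1,2,3,4,5}
  0: safe
  1: safe
  2: safe
  3: safe
  4: outside
  5: safe
witness against invariant: b → 4

Answer: INVARIANT VIOLATED at state 4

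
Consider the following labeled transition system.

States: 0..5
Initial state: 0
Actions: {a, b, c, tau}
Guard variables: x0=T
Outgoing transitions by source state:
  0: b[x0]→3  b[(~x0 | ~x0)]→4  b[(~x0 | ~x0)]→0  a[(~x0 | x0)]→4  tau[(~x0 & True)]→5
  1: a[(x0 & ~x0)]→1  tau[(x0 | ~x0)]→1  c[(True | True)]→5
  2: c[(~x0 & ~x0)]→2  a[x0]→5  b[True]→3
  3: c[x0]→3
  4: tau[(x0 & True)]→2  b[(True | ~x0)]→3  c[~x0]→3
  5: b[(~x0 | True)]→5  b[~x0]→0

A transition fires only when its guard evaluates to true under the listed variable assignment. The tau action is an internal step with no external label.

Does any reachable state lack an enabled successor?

Reachable = {0,2,3,4,5}
  0: a→4  b→3  [deg 2]
  2: a→5  b→3  [deg 2]
  3: c→3  [deg 1]
  4: b→3  tau→2  [deg 2]
  5: b→5  [deg 1]

Answer: DEADLOCK-FREE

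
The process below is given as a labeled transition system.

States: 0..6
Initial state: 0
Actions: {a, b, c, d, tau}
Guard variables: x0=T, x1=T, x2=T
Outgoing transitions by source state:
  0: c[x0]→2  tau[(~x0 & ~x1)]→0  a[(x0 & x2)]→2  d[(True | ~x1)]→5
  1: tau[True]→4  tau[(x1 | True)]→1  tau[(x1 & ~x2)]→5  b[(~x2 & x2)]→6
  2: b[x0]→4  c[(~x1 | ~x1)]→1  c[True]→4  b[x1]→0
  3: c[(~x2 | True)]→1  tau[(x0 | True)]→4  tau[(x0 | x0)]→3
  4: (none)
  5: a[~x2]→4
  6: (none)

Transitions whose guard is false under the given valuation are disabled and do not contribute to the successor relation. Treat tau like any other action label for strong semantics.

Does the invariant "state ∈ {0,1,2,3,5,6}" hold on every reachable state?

Answer: INVARIANT VIOLATED at state 4

Trace:
Allowed set {0,1,2,3,5,6}
R = {0,2,4,5}
  0: safe
  2: safe
  4: VIOLATES
  5: safe
witness against invariant: c·b → 4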